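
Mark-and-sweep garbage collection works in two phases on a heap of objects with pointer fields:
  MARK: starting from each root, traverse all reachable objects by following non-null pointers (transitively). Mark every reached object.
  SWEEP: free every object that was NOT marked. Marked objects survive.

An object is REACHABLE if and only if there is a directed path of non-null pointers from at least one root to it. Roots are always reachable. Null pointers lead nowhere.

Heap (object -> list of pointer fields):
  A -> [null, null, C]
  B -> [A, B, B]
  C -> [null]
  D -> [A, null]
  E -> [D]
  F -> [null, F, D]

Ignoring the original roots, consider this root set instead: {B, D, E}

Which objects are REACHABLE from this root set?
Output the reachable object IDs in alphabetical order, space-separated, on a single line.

Roots: B D E
Mark B: refs=A B B, marked=B
Mark D: refs=A null, marked=B D
Mark E: refs=D, marked=B D E
Mark A: refs=null null C, marked=A B D E
Mark C: refs=null, marked=A B C D E
Unmarked (collected): F

Answer: A B C D E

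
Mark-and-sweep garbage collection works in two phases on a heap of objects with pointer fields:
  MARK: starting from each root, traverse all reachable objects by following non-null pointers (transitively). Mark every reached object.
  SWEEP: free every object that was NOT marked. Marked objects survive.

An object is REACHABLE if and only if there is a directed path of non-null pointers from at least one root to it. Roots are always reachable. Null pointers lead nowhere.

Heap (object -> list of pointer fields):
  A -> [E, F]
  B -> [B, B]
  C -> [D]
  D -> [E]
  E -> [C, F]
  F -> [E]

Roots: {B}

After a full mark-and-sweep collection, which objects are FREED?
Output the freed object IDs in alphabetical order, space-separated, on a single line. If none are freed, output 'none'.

Answer: A C D E F

Derivation:
Roots: B
Mark B: refs=B B, marked=B
Unmarked (collected): A C D E F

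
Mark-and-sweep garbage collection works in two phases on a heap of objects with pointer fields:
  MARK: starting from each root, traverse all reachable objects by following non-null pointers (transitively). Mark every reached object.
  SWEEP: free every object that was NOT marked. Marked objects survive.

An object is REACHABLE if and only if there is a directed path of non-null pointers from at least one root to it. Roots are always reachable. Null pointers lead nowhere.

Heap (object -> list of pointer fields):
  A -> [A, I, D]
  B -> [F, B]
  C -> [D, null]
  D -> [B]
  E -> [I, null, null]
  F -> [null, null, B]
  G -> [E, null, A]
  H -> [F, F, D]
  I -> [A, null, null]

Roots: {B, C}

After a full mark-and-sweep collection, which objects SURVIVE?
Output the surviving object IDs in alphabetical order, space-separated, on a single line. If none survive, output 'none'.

Answer: B C D F

Derivation:
Roots: B C
Mark B: refs=F B, marked=B
Mark C: refs=D null, marked=B C
Mark F: refs=null null B, marked=B C F
Mark D: refs=B, marked=B C D F
Unmarked (collected): A E G H I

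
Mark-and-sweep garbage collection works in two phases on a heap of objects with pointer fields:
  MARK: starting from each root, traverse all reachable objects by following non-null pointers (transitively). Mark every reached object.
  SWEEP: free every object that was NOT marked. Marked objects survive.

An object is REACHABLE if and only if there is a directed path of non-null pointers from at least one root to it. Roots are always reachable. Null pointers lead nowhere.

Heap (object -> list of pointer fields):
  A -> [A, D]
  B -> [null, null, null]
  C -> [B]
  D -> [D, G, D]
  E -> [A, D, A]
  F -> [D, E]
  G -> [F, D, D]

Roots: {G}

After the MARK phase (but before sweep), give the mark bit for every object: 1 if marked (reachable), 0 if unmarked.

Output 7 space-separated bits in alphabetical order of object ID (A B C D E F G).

Answer: 1 0 0 1 1 1 1

Derivation:
Roots: G
Mark G: refs=F D D, marked=G
Mark F: refs=D E, marked=F G
Mark D: refs=D G D, marked=D F G
Mark E: refs=A D A, marked=D E F G
Mark A: refs=A D, marked=A D E F G
Unmarked (collected): B C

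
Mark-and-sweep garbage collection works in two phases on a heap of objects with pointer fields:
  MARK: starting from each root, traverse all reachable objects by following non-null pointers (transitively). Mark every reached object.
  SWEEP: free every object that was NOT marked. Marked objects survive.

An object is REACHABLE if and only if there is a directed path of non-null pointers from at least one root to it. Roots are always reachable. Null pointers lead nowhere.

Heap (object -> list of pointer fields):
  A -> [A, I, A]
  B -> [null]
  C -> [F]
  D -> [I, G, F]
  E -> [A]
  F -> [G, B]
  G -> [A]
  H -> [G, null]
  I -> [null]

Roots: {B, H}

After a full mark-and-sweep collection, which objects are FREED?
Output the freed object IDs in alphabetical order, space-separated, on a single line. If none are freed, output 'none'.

Roots: B H
Mark B: refs=null, marked=B
Mark H: refs=G null, marked=B H
Mark G: refs=A, marked=B G H
Mark A: refs=A I A, marked=A B G H
Mark I: refs=null, marked=A B G H I
Unmarked (collected): C D E F

Answer: C D E F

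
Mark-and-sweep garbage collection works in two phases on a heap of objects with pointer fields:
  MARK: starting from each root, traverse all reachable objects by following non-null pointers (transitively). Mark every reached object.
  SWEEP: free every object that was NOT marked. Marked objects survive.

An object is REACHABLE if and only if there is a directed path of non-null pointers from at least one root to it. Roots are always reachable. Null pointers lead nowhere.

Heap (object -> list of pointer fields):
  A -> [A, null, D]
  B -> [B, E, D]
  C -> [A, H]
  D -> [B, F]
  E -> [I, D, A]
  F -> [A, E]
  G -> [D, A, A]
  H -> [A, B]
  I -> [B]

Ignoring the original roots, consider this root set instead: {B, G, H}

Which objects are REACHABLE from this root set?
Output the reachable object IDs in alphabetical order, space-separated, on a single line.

Answer: A B D E F G H I

Derivation:
Roots: B G H
Mark B: refs=B E D, marked=B
Mark G: refs=D A A, marked=B G
Mark H: refs=A B, marked=B G H
Mark E: refs=I D A, marked=B E G H
Mark D: refs=B F, marked=B D E G H
Mark A: refs=A null D, marked=A B D E G H
Mark I: refs=B, marked=A B D E G H I
Mark F: refs=A E, marked=A B D E F G H I
Unmarked (collected): C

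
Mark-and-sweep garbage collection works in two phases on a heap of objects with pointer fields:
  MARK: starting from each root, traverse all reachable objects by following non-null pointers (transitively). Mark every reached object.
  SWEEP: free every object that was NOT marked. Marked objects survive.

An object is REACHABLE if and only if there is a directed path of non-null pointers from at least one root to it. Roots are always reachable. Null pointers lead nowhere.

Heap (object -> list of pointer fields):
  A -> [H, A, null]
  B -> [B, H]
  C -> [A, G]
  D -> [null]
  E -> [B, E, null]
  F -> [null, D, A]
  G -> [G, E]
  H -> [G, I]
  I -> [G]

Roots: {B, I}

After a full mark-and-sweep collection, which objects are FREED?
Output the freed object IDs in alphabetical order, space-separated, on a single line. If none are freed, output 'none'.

Answer: A C D F

Derivation:
Roots: B I
Mark B: refs=B H, marked=B
Mark I: refs=G, marked=B I
Mark H: refs=G I, marked=B H I
Mark G: refs=G E, marked=B G H I
Mark E: refs=B E null, marked=B E G H I
Unmarked (collected): A C D F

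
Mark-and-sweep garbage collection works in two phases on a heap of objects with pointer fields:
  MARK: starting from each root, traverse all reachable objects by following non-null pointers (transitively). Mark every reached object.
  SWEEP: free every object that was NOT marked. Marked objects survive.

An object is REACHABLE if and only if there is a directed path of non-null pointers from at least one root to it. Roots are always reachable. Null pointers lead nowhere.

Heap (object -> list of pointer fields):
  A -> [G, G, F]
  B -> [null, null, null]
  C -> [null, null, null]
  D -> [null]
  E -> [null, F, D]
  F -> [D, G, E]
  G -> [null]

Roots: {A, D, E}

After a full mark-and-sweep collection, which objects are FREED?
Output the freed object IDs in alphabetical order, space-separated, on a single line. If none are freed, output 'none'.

Roots: A D E
Mark A: refs=G G F, marked=A
Mark D: refs=null, marked=A D
Mark E: refs=null F D, marked=A D E
Mark G: refs=null, marked=A D E G
Mark F: refs=D G E, marked=A D E F G
Unmarked (collected): B C

Answer: B C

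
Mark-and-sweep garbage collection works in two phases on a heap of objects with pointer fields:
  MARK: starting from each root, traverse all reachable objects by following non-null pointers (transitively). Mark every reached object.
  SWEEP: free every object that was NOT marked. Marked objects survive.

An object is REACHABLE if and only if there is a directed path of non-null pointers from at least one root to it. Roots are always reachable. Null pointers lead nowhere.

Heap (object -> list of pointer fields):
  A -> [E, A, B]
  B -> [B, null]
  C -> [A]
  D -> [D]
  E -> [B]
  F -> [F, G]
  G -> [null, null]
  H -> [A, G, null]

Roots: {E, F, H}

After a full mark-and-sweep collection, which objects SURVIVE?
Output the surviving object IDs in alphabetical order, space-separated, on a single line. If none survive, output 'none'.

Roots: E F H
Mark E: refs=B, marked=E
Mark F: refs=F G, marked=E F
Mark H: refs=A G null, marked=E F H
Mark B: refs=B null, marked=B E F H
Mark G: refs=null null, marked=B E F G H
Mark A: refs=E A B, marked=A B E F G H
Unmarked (collected): C D

Answer: A B E F G H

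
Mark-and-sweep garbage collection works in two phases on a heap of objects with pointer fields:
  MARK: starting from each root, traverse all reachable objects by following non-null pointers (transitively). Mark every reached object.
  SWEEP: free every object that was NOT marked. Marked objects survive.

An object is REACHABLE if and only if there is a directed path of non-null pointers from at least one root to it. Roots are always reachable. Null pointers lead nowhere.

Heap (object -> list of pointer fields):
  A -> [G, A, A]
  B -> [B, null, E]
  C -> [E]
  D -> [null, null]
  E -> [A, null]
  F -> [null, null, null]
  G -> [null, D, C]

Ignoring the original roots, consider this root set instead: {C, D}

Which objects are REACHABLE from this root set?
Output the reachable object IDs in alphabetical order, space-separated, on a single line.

Answer: A C D E G

Derivation:
Roots: C D
Mark C: refs=E, marked=C
Mark D: refs=null null, marked=C D
Mark E: refs=A null, marked=C D E
Mark A: refs=G A A, marked=A C D E
Mark G: refs=null D C, marked=A C D E G
Unmarked (collected): B F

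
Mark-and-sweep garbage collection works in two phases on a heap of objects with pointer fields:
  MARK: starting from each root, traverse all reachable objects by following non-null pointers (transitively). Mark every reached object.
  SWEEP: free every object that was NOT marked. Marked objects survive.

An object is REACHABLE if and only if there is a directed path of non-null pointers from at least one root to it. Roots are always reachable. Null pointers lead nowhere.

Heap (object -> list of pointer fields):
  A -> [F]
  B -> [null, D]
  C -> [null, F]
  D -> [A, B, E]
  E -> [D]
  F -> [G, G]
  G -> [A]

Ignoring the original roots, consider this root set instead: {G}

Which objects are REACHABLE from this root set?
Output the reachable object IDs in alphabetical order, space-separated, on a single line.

Roots: G
Mark G: refs=A, marked=G
Mark A: refs=F, marked=A G
Mark F: refs=G G, marked=A F G
Unmarked (collected): B C D E

Answer: A F G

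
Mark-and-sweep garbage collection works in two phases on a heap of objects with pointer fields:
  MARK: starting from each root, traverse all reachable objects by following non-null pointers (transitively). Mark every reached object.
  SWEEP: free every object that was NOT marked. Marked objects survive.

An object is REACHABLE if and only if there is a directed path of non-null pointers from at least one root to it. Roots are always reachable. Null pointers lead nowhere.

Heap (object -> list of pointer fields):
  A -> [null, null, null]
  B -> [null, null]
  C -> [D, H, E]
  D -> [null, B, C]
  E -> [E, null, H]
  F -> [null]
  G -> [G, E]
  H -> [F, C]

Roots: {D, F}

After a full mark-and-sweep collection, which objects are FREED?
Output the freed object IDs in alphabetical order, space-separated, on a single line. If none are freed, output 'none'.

Roots: D F
Mark D: refs=null B C, marked=D
Mark F: refs=null, marked=D F
Mark B: refs=null null, marked=B D F
Mark C: refs=D H E, marked=B C D F
Mark H: refs=F C, marked=B C D F H
Mark E: refs=E null H, marked=B C D E F H
Unmarked (collected): A G

Answer: A G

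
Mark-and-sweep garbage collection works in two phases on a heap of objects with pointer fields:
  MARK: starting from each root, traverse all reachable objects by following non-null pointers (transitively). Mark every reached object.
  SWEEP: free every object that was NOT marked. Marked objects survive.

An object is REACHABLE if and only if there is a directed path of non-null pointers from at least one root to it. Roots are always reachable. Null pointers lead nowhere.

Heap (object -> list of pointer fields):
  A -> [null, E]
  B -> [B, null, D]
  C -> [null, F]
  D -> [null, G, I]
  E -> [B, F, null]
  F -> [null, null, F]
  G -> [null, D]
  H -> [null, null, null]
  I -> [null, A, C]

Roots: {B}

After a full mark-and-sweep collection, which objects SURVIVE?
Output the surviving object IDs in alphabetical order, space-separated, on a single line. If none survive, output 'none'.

Roots: B
Mark B: refs=B null D, marked=B
Mark D: refs=null G I, marked=B D
Mark G: refs=null D, marked=B D G
Mark I: refs=null A C, marked=B D G I
Mark A: refs=null E, marked=A B D G I
Mark C: refs=null F, marked=A B C D G I
Mark E: refs=B F null, marked=A B C D E G I
Mark F: refs=null null F, marked=A B C D E F G I
Unmarked (collected): H

Answer: A B C D E F G I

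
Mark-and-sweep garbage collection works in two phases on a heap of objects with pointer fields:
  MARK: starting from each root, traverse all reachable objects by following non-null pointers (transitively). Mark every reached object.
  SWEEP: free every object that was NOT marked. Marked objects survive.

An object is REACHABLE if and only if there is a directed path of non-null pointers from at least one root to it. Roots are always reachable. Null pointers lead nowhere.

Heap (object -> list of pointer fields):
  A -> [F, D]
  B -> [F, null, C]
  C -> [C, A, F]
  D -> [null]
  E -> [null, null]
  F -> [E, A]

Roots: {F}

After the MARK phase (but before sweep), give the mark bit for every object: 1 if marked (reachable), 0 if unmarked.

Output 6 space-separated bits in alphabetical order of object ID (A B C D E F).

Roots: F
Mark F: refs=E A, marked=F
Mark E: refs=null null, marked=E F
Mark A: refs=F D, marked=A E F
Mark D: refs=null, marked=A D E F
Unmarked (collected): B C

Answer: 1 0 0 1 1 1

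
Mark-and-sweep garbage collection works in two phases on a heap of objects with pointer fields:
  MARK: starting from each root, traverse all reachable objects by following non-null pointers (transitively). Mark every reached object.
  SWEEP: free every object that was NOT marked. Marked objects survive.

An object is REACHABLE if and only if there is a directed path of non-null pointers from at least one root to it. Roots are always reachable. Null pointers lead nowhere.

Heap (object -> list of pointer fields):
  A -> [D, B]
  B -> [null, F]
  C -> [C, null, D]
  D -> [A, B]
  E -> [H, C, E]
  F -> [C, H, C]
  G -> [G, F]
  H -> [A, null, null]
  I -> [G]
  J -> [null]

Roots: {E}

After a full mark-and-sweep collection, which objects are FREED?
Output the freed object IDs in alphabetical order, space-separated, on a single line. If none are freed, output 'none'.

Roots: E
Mark E: refs=H C E, marked=E
Mark H: refs=A null null, marked=E H
Mark C: refs=C null D, marked=C E H
Mark A: refs=D B, marked=A C E H
Mark D: refs=A B, marked=A C D E H
Mark B: refs=null F, marked=A B C D E H
Mark F: refs=C H C, marked=A B C D E F H
Unmarked (collected): G I J

Answer: G I J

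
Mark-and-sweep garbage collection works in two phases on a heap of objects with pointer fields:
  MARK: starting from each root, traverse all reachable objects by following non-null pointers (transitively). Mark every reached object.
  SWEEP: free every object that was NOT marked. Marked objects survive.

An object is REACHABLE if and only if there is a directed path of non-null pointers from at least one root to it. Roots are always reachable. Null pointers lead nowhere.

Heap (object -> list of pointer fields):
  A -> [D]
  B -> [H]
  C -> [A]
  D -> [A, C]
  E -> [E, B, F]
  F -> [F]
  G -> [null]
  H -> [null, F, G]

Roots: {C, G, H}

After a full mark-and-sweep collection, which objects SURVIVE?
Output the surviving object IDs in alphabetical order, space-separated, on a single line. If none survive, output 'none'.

Roots: C G H
Mark C: refs=A, marked=C
Mark G: refs=null, marked=C G
Mark H: refs=null F G, marked=C G H
Mark A: refs=D, marked=A C G H
Mark F: refs=F, marked=A C F G H
Mark D: refs=A C, marked=A C D F G H
Unmarked (collected): B E

Answer: A C D F G H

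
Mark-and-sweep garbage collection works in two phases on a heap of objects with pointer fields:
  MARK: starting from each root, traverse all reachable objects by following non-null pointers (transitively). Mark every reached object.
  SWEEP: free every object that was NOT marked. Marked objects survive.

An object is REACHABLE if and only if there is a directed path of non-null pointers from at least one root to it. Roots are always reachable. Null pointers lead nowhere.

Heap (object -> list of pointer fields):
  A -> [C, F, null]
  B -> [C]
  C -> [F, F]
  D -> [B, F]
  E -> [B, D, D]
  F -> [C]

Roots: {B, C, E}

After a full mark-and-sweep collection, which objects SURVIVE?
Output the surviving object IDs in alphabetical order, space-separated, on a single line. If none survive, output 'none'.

Roots: B C E
Mark B: refs=C, marked=B
Mark C: refs=F F, marked=B C
Mark E: refs=B D D, marked=B C E
Mark F: refs=C, marked=B C E F
Mark D: refs=B F, marked=B C D E F
Unmarked (collected): A

Answer: B C D E F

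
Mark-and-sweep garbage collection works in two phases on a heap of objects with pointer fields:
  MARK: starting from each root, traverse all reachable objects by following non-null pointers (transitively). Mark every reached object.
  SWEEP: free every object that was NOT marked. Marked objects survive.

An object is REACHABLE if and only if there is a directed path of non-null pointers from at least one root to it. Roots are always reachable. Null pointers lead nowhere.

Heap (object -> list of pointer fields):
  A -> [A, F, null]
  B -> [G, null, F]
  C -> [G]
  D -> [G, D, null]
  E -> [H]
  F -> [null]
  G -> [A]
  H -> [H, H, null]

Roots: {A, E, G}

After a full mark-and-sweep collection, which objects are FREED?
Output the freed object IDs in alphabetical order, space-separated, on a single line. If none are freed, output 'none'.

Roots: A E G
Mark A: refs=A F null, marked=A
Mark E: refs=H, marked=A E
Mark G: refs=A, marked=A E G
Mark F: refs=null, marked=A E F G
Mark H: refs=H H null, marked=A E F G H
Unmarked (collected): B C D

Answer: B C D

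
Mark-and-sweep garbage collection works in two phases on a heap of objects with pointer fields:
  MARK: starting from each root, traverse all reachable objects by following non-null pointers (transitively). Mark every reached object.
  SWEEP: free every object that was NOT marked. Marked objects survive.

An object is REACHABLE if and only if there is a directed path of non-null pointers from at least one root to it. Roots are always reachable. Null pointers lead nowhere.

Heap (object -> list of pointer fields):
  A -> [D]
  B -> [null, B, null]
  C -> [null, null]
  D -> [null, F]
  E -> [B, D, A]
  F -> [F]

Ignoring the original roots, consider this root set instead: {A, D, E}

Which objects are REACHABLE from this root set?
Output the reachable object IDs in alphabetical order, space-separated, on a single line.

Roots: A D E
Mark A: refs=D, marked=A
Mark D: refs=null F, marked=A D
Mark E: refs=B D A, marked=A D E
Mark F: refs=F, marked=A D E F
Mark B: refs=null B null, marked=A B D E F
Unmarked (collected): C

Answer: A B D E F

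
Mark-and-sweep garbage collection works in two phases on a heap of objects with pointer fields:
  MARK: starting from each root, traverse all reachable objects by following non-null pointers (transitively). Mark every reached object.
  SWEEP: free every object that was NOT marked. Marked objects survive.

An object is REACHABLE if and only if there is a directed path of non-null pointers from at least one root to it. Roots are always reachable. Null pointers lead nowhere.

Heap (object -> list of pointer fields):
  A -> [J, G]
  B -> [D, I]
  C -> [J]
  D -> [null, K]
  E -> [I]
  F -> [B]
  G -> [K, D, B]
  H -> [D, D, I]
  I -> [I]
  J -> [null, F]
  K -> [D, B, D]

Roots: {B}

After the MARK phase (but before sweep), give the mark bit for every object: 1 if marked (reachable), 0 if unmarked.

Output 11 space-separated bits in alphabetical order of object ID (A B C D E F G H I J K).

Roots: B
Mark B: refs=D I, marked=B
Mark D: refs=null K, marked=B D
Mark I: refs=I, marked=B D I
Mark K: refs=D B D, marked=B D I K
Unmarked (collected): A C E F G H J

Answer: 0 1 0 1 0 0 0 0 1 0 1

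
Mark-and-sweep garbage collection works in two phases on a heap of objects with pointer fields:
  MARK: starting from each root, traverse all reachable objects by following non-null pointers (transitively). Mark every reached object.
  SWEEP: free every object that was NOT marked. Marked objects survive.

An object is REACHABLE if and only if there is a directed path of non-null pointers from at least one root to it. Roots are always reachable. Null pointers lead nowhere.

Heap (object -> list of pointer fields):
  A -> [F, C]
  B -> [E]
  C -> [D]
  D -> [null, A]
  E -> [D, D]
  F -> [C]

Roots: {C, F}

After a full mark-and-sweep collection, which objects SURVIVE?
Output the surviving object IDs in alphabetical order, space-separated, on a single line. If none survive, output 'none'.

Roots: C F
Mark C: refs=D, marked=C
Mark F: refs=C, marked=C F
Mark D: refs=null A, marked=C D F
Mark A: refs=F C, marked=A C D F
Unmarked (collected): B E

Answer: A C D F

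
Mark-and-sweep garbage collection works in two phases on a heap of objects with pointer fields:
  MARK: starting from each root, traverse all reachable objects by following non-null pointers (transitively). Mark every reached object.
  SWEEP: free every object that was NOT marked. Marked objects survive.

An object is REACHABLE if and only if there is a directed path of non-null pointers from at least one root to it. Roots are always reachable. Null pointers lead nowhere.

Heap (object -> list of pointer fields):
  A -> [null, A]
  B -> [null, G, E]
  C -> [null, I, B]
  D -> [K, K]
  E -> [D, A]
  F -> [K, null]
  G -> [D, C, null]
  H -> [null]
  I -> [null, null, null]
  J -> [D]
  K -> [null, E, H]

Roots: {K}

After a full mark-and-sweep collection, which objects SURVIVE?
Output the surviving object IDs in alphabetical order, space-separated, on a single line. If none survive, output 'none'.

Answer: A D E H K

Derivation:
Roots: K
Mark K: refs=null E H, marked=K
Mark E: refs=D A, marked=E K
Mark H: refs=null, marked=E H K
Mark D: refs=K K, marked=D E H K
Mark A: refs=null A, marked=A D E H K
Unmarked (collected): B C F G I J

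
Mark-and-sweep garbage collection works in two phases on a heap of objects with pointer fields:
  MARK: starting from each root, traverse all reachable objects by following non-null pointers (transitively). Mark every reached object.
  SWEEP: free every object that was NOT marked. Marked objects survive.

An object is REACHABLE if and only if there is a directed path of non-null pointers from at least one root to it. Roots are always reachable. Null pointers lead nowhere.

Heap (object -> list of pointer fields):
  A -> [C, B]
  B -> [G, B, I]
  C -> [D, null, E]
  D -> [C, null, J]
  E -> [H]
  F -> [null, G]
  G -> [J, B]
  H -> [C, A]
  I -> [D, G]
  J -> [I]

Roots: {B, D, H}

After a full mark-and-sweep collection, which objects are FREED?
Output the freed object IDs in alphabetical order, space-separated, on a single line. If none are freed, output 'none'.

Roots: B D H
Mark B: refs=G B I, marked=B
Mark D: refs=C null J, marked=B D
Mark H: refs=C A, marked=B D H
Mark G: refs=J B, marked=B D G H
Mark I: refs=D G, marked=B D G H I
Mark C: refs=D null E, marked=B C D G H I
Mark J: refs=I, marked=B C D G H I J
Mark A: refs=C B, marked=A B C D G H I J
Mark E: refs=H, marked=A B C D E G H I J
Unmarked (collected): F

Answer: F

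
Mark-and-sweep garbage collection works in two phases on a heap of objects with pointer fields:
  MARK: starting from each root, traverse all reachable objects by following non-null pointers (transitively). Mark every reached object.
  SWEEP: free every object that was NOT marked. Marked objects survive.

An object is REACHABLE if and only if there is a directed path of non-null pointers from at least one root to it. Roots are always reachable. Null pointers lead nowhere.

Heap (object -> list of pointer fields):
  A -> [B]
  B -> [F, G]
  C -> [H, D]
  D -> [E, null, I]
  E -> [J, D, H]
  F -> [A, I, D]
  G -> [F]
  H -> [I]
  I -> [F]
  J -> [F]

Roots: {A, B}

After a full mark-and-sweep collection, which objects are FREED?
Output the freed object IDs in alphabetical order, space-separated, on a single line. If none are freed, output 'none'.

Roots: A B
Mark A: refs=B, marked=A
Mark B: refs=F G, marked=A B
Mark F: refs=A I D, marked=A B F
Mark G: refs=F, marked=A B F G
Mark I: refs=F, marked=A B F G I
Mark D: refs=E null I, marked=A B D F G I
Mark E: refs=J D H, marked=A B D E F G I
Mark J: refs=F, marked=A B D E F G I J
Mark H: refs=I, marked=A B D E F G H I J
Unmarked (collected): C

Answer: C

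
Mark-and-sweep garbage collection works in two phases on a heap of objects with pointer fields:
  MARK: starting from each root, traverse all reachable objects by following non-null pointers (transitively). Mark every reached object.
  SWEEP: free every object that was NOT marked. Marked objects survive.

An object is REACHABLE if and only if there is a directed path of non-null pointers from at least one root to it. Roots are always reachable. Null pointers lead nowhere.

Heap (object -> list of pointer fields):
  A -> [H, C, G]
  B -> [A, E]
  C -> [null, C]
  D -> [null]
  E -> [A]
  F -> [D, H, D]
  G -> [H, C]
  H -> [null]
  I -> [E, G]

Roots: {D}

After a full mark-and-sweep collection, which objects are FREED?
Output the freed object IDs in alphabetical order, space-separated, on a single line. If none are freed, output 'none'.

Answer: A B C E F G H I

Derivation:
Roots: D
Mark D: refs=null, marked=D
Unmarked (collected): A B C E F G H I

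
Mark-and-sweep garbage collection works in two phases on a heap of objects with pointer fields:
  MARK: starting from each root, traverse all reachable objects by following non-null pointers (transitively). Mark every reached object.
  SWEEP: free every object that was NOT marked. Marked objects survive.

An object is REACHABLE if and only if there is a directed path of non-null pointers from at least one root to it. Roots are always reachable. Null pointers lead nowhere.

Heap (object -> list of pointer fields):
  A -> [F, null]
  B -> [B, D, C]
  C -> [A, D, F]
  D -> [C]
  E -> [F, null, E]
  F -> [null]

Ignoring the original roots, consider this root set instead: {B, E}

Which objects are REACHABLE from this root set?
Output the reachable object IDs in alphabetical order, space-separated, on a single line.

Answer: A B C D E F

Derivation:
Roots: B E
Mark B: refs=B D C, marked=B
Mark E: refs=F null E, marked=B E
Mark D: refs=C, marked=B D E
Mark C: refs=A D F, marked=B C D E
Mark F: refs=null, marked=B C D E F
Mark A: refs=F null, marked=A B C D E F
Unmarked (collected): (none)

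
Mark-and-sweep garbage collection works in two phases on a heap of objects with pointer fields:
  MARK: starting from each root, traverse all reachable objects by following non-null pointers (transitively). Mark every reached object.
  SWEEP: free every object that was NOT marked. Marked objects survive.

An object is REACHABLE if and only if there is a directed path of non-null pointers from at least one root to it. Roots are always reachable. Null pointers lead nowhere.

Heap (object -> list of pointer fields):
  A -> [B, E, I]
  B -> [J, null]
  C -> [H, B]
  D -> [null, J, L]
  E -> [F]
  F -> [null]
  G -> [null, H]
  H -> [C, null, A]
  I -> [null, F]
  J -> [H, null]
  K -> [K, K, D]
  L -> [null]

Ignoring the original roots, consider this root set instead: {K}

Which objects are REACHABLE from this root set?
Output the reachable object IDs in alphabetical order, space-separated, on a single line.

Answer: A B C D E F H I J K L

Derivation:
Roots: K
Mark K: refs=K K D, marked=K
Mark D: refs=null J L, marked=D K
Mark J: refs=H null, marked=D J K
Mark L: refs=null, marked=D J K L
Mark H: refs=C null A, marked=D H J K L
Mark C: refs=H B, marked=C D H J K L
Mark A: refs=B E I, marked=A C D H J K L
Mark B: refs=J null, marked=A B C D H J K L
Mark E: refs=F, marked=A B C D E H J K L
Mark I: refs=null F, marked=A B C D E H I J K L
Mark F: refs=null, marked=A B C D E F H I J K L
Unmarked (collected): G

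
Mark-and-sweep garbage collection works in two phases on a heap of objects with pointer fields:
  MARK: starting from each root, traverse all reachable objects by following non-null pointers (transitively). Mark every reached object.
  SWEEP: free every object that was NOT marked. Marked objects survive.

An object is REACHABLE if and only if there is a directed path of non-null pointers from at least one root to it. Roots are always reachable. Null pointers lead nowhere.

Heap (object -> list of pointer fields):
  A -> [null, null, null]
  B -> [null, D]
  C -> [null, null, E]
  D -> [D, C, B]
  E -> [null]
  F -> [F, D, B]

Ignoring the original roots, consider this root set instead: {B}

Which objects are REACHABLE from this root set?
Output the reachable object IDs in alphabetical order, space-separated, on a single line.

Answer: B C D E

Derivation:
Roots: B
Mark B: refs=null D, marked=B
Mark D: refs=D C B, marked=B D
Mark C: refs=null null E, marked=B C D
Mark E: refs=null, marked=B C D E
Unmarked (collected): A F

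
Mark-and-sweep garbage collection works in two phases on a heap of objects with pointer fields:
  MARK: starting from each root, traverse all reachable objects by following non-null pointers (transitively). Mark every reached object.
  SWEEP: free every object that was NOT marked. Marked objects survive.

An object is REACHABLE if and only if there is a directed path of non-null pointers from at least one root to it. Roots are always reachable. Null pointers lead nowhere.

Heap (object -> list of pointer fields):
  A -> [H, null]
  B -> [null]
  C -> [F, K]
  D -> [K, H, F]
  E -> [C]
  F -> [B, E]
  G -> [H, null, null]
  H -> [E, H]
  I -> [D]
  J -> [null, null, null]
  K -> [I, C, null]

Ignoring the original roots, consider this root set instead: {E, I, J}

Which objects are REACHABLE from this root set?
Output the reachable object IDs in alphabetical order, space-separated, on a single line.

Roots: E I J
Mark E: refs=C, marked=E
Mark I: refs=D, marked=E I
Mark J: refs=null null null, marked=E I J
Mark C: refs=F K, marked=C E I J
Mark D: refs=K H F, marked=C D E I J
Mark F: refs=B E, marked=C D E F I J
Mark K: refs=I C null, marked=C D E F I J K
Mark H: refs=E H, marked=C D E F H I J K
Mark B: refs=null, marked=B C D E F H I J K
Unmarked (collected): A G

Answer: B C D E F H I J K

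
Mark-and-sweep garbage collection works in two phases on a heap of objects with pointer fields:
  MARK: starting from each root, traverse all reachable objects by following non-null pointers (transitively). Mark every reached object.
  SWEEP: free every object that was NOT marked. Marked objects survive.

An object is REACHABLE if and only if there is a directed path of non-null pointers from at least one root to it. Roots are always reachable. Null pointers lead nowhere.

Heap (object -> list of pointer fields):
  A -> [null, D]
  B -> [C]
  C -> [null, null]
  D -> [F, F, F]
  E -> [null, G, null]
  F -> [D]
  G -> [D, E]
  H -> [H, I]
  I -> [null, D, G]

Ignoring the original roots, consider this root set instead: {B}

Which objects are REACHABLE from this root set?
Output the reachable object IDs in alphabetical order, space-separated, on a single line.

Roots: B
Mark B: refs=C, marked=B
Mark C: refs=null null, marked=B C
Unmarked (collected): A D E F G H I

Answer: B C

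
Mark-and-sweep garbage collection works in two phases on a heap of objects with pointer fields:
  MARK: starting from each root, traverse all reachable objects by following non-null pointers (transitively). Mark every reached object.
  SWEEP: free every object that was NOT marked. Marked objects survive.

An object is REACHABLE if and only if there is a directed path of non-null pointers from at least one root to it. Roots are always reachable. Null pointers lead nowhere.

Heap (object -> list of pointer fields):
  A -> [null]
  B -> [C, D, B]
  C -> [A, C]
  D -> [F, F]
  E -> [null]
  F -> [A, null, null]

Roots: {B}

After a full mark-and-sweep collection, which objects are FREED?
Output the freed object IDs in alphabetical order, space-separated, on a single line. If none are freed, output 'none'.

Answer: E

Derivation:
Roots: B
Mark B: refs=C D B, marked=B
Mark C: refs=A C, marked=B C
Mark D: refs=F F, marked=B C D
Mark A: refs=null, marked=A B C D
Mark F: refs=A null null, marked=A B C D F
Unmarked (collected): E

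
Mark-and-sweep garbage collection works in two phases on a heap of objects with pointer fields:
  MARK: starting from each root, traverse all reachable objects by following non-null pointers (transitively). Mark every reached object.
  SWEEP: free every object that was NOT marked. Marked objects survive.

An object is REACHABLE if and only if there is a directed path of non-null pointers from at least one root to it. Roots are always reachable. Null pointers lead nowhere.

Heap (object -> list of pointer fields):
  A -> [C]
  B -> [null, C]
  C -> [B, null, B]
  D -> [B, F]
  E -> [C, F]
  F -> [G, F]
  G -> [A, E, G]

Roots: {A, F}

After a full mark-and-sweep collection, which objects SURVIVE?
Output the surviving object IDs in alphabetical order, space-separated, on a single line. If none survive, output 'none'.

Answer: A B C E F G

Derivation:
Roots: A F
Mark A: refs=C, marked=A
Mark F: refs=G F, marked=A F
Mark C: refs=B null B, marked=A C F
Mark G: refs=A E G, marked=A C F G
Mark B: refs=null C, marked=A B C F G
Mark E: refs=C F, marked=A B C E F G
Unmarked (collected): D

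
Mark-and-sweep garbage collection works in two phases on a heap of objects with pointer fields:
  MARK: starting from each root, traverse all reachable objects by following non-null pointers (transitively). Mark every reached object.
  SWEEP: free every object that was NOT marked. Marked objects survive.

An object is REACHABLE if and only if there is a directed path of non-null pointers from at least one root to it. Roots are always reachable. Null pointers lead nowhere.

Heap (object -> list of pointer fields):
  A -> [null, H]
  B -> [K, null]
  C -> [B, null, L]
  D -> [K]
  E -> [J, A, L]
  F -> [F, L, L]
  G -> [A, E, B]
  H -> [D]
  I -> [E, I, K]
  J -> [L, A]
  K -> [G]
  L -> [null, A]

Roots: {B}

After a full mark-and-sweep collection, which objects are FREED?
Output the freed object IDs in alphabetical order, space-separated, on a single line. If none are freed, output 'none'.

Answer: C F I

Derivation:
Roots: B
Mark B: refs=K null, marked=B
Mark K: refs=G, marked=B K
Mark G: refs=A E B, marked=B G K
Mark A: refs=null H, marked=A B G K
Mark E: refs=J A L, marked=A B E G K
Mark H: refs=D, marked=A B E G H K
Mark J: refs=L A, marked=A B E G H J K
Mark L: refs=null A, marked=A B E G H J K L
Mark D: refs=K, marked=A B D E G H J K L
Unmarked (collected): C F I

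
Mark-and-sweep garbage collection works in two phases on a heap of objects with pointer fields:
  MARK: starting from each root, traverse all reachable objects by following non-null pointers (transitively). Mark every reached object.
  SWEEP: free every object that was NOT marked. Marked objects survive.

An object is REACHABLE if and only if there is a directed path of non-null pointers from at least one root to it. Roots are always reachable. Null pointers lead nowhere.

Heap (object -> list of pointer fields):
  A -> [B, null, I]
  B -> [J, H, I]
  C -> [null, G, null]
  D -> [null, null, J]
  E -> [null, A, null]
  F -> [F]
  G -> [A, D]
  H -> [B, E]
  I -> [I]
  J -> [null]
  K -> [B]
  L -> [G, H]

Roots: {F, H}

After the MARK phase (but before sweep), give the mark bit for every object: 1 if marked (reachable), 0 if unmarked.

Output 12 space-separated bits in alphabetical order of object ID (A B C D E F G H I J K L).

Roots: F H
Mark F: refs=F, marked=F
Mark H: refs=B E, marked=F H
Mark B: refs=J H I, marked=B F H
Mark E: refs=null A null, marked=B E F H
Mark J: refs=null, marked=B E F H J
Mark I: refs=I, marked=B E F H I J
Mark A: refs=B null I, marked=A B E F H I J
Unmarked (collected): C D G K L

Answer: 1 1 0 0 1 1 0 1 1 1 0 0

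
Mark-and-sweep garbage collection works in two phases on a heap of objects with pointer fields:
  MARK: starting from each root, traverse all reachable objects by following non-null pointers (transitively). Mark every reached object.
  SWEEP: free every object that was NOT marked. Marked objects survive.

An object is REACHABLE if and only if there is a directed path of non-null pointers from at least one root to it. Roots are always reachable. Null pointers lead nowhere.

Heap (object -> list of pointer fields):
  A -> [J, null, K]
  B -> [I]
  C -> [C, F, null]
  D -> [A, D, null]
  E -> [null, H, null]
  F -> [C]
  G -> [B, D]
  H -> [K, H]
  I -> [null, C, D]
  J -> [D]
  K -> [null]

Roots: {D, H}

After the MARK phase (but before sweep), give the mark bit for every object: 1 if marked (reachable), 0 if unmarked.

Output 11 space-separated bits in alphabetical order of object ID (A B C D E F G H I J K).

Roots: D H
Mark D: refs=A D null, marked=D
Mark H: refs=K H, marked=D H
Mark A: refs=J null K, marked=A D H
Mark K: refs=null, marked=A D H K
Mark J: refs=D, marked=A D H J K
Unmarked (collected): B C E F G I

Answer: 1 0 0 1 0 0 0 1 0 1 1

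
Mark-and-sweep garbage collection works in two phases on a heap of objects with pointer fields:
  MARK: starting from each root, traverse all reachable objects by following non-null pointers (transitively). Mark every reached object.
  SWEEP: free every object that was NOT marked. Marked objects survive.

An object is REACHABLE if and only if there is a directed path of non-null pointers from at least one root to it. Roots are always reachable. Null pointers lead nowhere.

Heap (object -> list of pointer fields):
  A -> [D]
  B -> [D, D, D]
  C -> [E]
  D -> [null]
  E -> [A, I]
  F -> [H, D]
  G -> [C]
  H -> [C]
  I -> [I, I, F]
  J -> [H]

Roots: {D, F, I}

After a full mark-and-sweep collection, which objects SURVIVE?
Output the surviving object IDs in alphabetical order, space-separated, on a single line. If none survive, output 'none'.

Answer: A C D E F H I

Derivation:
Roots: D F I
Mark D: refs=null, marked=D
Mark F: refs=H D, marked=D F
Mark I: refs=I I F, marked=D F I
Mark H: refs=C, marked=D F H I
Mark C: refs=E, marked=C D F H I
Mark E: refs=A I, marked=C D E F H I
Mark A: refs=D, marked=A C D E F H I
Unmarked (collected): B G J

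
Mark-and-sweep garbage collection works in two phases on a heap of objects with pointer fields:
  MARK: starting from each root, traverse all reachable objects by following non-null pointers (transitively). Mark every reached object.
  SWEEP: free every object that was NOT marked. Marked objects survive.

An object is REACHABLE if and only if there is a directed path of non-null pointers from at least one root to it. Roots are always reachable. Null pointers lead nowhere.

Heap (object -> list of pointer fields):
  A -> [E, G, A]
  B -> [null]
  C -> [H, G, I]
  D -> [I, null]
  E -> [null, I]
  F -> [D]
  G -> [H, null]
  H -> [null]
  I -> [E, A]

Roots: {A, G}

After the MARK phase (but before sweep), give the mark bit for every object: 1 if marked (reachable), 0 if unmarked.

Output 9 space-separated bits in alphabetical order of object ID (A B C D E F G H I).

Answer: 1 0 0 0 1 0 1 1 1

Derivation:
Roots: A G
Mark A: refs=E G A, marked=A
Mark G: refs=H null, marked=A G
Mark E: refs=null I, marked=A E G
Mark H: refs=null, marked=A E G H
Mark I: refs=E A, marked=A E G H I
Unmarked (collected): B C D F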